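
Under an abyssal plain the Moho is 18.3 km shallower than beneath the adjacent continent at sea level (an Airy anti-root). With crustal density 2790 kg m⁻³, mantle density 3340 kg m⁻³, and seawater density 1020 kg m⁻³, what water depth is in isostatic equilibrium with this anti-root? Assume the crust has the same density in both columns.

Replacing a thickness d of crust by seawater at the top must be balanced by replacing crust with mantle at the base: d (ρ_c − ρ_w) = a (ρ_m − ρ_c).
d = a (ρ_m − ρ_c)/(ρ_c − ρ_w) = 18.3 km × 550/1770 = 5.69 km.

5.69 km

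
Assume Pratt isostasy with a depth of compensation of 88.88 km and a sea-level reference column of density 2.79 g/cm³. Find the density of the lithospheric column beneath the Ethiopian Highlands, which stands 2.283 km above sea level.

Pratt balance: ρ_ref D = ρ (D + h).
ρ = ρ_ref D/(D + h) = 2.79 × 88.88 km/(88.88 km + 2.283 km) = 2.72 g/cm³.

2.72 g/cm³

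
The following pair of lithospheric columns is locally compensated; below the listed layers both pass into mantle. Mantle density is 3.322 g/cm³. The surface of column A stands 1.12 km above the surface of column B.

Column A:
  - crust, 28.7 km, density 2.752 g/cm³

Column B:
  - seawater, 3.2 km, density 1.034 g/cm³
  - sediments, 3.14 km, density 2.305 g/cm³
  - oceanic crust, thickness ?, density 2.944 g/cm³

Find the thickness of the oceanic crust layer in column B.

5.62 km

Take the compensation level at the base of the deeper column (depth z_c below the surface of column A) and equate Σ ρ_i t_i down to z_c; mantle fills any gap and the z_c terms cancel.
Column A: 28.7×2.752 + (z_c − 28.7)×3.322
Column B: 1.12×0 + 3.2×1.034 + 3.14×2.305 + x×2.944 + (z_c − 1.12 − 6.34 − x)×3.322
The z_c×3.322 term appears on both sides and cancels. Collect the known terms of each column as K = Σ(ρt)_known − 3.322 × (depth of known layers): K_A = 78.9824 − 3.322×28.7 = −16.359; K_B = 10.5465 − 3.322×(1.12 + 6.34) = −14.23562.
Balance: K_A = K_B − x×(3.322 − 2.944), so x = (K_B − K_A)/(3.322 − 2.944) = 2.12338/0.378 = 5.62 km.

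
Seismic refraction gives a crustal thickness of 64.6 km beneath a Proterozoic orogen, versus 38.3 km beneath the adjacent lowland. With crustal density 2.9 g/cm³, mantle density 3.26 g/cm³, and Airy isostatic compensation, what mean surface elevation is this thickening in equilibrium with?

Excess crust Δ = 64.6 km − 38.3 km = 26.3 km, split between elevation h and root r with h + r = Δ.
Airy balance ρ_c h = (ρ_m − ρ_c) r gives r = h ρ_c/(ρ_m − ρ_c), so h (1 + ρ_c/(ρ_m − ρ_c)) = Δ, i.e. h = Δ (ρ_m − ρ_c)/ρ_m.
h = 26.3 km × 0.36/3.26 = 2.9 km.

2.9 km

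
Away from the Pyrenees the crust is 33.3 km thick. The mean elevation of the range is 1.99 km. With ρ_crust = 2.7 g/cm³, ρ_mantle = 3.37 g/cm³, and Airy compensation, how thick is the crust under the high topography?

43.3 km

Root depth r = h ρ_c / (ρ_m − ρ_c) = 1.99 km × 2.7 / 0.67 = 8.019 km.
Total thickness = T + h + r = 33.3 km + 1.99 km + 8.019 km = 43.3 km.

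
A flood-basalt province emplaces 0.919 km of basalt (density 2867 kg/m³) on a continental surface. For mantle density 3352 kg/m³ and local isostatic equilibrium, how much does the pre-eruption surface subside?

Subaerial loading: s = t ρ_load / ρ_m.
s = 0.919 km × 2867/3352 = 0.786 km.

0.786 km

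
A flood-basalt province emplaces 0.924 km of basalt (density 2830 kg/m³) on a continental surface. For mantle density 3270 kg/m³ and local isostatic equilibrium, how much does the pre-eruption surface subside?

Subaerial loading: s = t ρ_load / ρ_m.
s = 0.924 km × 2830/3270 = 0.8 km.

0.8 km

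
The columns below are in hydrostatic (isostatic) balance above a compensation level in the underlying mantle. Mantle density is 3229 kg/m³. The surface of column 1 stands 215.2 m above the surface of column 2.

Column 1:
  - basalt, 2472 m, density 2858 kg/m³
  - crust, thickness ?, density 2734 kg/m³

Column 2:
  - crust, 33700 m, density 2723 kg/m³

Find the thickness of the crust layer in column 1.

34000 m

Take the compensation level at the base of the deeper column (depth z_c below the surface of column 1) and equate Σ ρ_i t_i down to z_c; mantle fills any gap and the z_c terms cancel.
Column 1: 2472×2858 + x×2734 + (z_c − 2472 − x)×3229
Column 2: 215.2×0 + 33700×2723 + (z_c − 215.2 − 33700)×3229
The z_c×3229 term appears on both sides and cancels. Collect the known terms of each column as K = Σ(ρt)_known − 3229 × (depth of known layers): K_1 = 7064976 − 3229×2472 = −917112; K_2 = 91765100 − 3229×(215.2 + 33700) = −17747080.8.
Balance: K_1 − x×(3229 − 2734) = K_2, so x = (K_1 − K_2)/(3229 − 2734) = 16830000/495 = 34000 m.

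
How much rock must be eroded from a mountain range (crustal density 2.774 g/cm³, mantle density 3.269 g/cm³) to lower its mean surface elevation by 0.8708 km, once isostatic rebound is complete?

Net drop Δ = e − u = e − e ρ_c/ρ_m = e (ρ_m − ρ_c)/ρ_m.
e = Δ ρ_m/(ρ_m − ρ_c) = 0.8708 km × 3.269/0.495 = 5.75 km.

5.75 km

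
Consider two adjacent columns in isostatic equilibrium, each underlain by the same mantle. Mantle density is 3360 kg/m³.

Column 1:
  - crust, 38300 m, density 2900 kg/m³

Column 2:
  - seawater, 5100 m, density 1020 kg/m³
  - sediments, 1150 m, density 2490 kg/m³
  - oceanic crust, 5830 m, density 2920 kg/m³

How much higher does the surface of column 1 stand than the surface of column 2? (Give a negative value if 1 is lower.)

For any compensation level in the mantle, the mantle terms cancel and isostasy reduces to e = (Σt_1 − Σt_2) − (Σ(ρt)_1 − Σ(ρt)_2) / ρ_m.
Σt_1 = 38300 m; Σt_2 = 12080 m; Σ(ρt)_1 = 111070000; Σ(ρt)_2 = 25089100 (in m·kg/m³).
e = (38300 − 12080) − (111070000 − 25089100) / 3360 = 630 m.

630 m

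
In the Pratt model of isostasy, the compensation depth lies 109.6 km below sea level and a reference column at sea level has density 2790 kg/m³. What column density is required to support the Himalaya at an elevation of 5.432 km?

2660 kg/m³

Pratt balance: ρ_ref D = ρ (D + h).
ρ = ρ_ref D/(D + h) = 2790 × 109.6 km/(109.6 km + 5.432 km) = 2660 kg/m³.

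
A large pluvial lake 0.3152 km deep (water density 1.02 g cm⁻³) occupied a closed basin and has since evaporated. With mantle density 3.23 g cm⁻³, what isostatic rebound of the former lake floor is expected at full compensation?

0.0995 km

u = d ρ_w/ρ_m = 0.3152 km × 1.02/3.23 = 0.0995 km.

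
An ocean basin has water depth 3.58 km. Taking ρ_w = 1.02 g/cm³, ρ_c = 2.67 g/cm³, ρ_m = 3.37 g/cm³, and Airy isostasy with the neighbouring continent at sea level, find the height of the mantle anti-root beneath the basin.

Isostatic balance requires: replacing crust with seawater at the top is compensated by replacing crust with mantle at the base: d (ρ_c − ρ_w) = a (ρ_m − ρ_c).
a = d (ρ_c − ρ_w)/(ρ_m − ρ_c) = 3.58 km × 1.65/0.7 = 8.44 km.

8.44 km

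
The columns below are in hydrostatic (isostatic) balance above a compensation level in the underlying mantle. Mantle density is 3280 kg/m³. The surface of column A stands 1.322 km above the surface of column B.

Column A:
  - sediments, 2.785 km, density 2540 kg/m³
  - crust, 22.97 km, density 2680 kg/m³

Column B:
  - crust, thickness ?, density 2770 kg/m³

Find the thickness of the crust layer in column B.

22.6 km

Take the compensation level at the base of the deeper column (depth z_c below the surface of column A) and equate Σ ρ_i t_i down to z_c; mantle fills any gap and the z_c terms cancel.
Column A: 2.785×2540 + 22.97×2680 + (z_c − 25.755)×3280
Column B: 1.322×0 + x×2770 + (z_c − 1.322 − 0 − x)×3280
The z_c×3280 term appears on both sides and cancels. Collect the known terms of each column as K = Σ(ρt)_known − 3280 × (depth of known layers): K_A = 68633.5 − 3280×25.755 = −15842.9; K_B = 0 − 3280×(1.322 + 0) = −4336.16.
Balance: K_A = K_B − x×(3280 − 2770), so x = (K_B − K_A)/(3280 − 2770) = 11506.7/510 = 22.6 km.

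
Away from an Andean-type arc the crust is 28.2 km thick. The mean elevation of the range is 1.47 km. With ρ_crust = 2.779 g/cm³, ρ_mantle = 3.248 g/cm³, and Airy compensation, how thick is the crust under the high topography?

Root depth r = h ρ_c / (ρ_m − ρ_c) = 1.47 km × 2.779 / 0.469 = 8.71 km.
Total thickness = T + h + r = 28.2 km + 1.47 km + 8.71 km = 38.4 km.

38.4 km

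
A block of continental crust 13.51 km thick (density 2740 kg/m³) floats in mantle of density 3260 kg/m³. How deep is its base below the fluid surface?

Draft d = t ρ_obj/ρ_fluid = 13.51 km × 2740/3260 = 11.4 km.

11.4 km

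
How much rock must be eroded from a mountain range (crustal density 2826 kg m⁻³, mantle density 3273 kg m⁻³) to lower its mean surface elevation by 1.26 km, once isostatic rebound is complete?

9.23 km

Net drop Δ = e − u = e − e ρ_c/ρ_m = e (ρ_m − ρ_c)/ρ_m.
e = Δ ρ_m/(ρ_m − ρ_c) = 1.26 km × 3273/447 = 9.23 km.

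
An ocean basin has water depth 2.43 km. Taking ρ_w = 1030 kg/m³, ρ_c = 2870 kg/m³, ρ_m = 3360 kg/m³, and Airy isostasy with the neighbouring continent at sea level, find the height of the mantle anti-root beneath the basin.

Equating mass per unit area of the two columns: replacing crust with seawater at the top is compensated by replacing crust with mantle at the base: d (ρ_c − ρ_w) = a (ρ_m − ρ_c).
a = d (ρ_c − ρ_w)/(ρ_m − ρ_c) = 2.43 km × 1840/490 = 9.12 km.

9.12 km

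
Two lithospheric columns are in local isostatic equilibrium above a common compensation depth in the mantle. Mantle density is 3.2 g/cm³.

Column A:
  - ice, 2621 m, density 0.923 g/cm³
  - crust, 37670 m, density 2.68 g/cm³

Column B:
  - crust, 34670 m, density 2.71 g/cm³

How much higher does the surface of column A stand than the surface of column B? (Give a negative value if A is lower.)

2680 m

For any compensation level in the mantle, the mantle terms cancel and isostasy reduces to e = (Σt_A − Σt_B) − (Σ(ρt)_A − Σ(ρt)_B) / ρ_m.
Σt_A = 40291 m; Σt_B = 34670 m; Σ(ρt)_A = 103374.783; Σ(ρt)_B = 93955.7 (in m·g/cm³).
e = (40291 − 34670) − (103374.783 − 93955.7) / 3.2 = 2680 m.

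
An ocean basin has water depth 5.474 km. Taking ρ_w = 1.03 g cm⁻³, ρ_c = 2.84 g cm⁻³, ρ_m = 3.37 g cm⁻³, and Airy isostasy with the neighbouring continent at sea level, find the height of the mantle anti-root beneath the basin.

18.7 km

For local isostatic compensation: replacing crust with seawater at the top is compensated by replacing crust with mantle at the base: d (ρ_c − ρ_w) = a (ρ_m − ρ_c).
a = d (ρ_c − ρ_w)/(ρ_m − ρ_c) = 5.474 km × 1.81/0.53 = 18.7 km.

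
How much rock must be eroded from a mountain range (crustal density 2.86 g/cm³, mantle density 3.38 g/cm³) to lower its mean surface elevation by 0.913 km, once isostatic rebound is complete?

Net drop Δ = e − u = e − e ρ_c/ρ_m = e (ρ_m − ρ_c)/ρ_m.
e = Δ ρ_m/(ρ_m − ρ_c) = 0.913 km × 3.38/0.52 = 5.93 km.

5.93 km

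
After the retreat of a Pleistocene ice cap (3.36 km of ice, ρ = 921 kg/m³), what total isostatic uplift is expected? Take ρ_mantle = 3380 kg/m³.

Removing the load lets mantle flow back in; uplift u satisfies ρ_ice t = ρ_m u.
u = t ρ_ice/ρ_m = 3.36 km × 921/3380 = 0.916 km.

0.916 km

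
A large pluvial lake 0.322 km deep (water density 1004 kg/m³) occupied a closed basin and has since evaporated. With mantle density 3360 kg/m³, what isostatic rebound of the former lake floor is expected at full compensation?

0.0962 km

u = d ρ_w/ρ_m = 0.322 km × 1004/3360 = 0.0962 km.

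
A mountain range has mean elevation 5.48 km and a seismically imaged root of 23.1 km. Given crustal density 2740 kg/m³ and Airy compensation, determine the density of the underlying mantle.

3390 kg/m³

Airy balance: ρ_c h = (ρ_m − ρ_c) r → ρ_m = ρ_c (1 + h/r).
ρ_m = 2740 × (1 + 5.48 km/23.1 km) = 3390 kg/m³.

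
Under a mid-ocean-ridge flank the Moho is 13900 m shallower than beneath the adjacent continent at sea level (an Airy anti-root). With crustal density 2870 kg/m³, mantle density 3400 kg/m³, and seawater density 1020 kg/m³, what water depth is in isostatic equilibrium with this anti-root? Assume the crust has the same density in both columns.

3980 m

Replacing a thickness d of crust by seawater at the top must be balanced by replacing crust with mantle at the base: d (ρ_c − ρ_w) = a (ρ_m − ρ_c).
d = a (ρ_m − ρ_c)/(ρ_c − ρ_w) = 13900 m × 530/1850 = 3980 m.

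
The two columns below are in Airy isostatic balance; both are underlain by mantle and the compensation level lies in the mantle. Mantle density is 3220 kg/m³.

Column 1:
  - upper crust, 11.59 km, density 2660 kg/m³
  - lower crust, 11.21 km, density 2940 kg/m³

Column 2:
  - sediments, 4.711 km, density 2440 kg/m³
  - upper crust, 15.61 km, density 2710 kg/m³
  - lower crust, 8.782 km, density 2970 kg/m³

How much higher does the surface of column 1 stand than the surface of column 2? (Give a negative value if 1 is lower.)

−1.3 km

For any compensation level in the mantle, the mantle terms cancel and isostasy reduces to e = (Σt_1 − Σt_2) − (Σ(ρt)_1 − Σ(ρt)_2) / ρ_m.
Σt_1 = 22.8 km; Σt_2 = 29.103 km; Σ(ρt)_1 = 63786.8; Σ(ρt)_2 = 79880.48 (in km·kg/m³).
e = (22.8 − 29.103) − (63786.8 − 79880.48) / 3220 = −1.3 km.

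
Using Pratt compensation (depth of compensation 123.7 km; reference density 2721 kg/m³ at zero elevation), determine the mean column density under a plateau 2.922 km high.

Pratt balance: ρ_ref D = ρ (D + h).
ρ = ρ_ref D/(D + h) = 2721 × 123.7 km/(123.7 km + 2.922 km) = 2660 kg/m³.

2660 kg/m³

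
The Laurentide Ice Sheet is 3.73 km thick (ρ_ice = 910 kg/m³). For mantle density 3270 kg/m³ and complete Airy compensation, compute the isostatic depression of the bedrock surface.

1.04 km

Equating mass per unit area of the two columns: the ice load ρ_ice t is balanced by mantle displaced below, ρ_m s.
s = t ρ_ice / ρ_m = 3.73 km × 910/3270 = 1.04 km.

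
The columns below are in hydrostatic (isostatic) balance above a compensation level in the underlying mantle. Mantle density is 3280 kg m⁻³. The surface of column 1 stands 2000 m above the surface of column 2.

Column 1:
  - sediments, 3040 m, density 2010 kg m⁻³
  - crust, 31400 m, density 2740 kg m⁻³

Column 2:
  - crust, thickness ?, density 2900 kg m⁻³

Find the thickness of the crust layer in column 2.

37500 m

Take the compensation level at the base of the deeper column (depth z_c below the surface of column 1) and equate Σ ρ_i t_i down to z_c; mantle fills any gap and the z_c terms cancel.
Column 1: 3040×2010 + 31400×2740 + (z_c − 34440)×3280
Column 2: 2000×0 + x×2900 + (z_c − 2000 − 0 − x)×3280
The z_c×3280 term appears on both sides and cancels. Collect the known terms of each column as K = Σ(ρt)_known − 3280 × (depth of known layers): K_1 = 92146400 − 3280×34440 = −20816800; K_2 = 0 − 3280×(2000 + 0) = −6560000.
Balance: K_1 = K_2 − x×(3280 − 2900), so x = (K_2 − K_1)/(3280 − 2900) = 14256800/380 = 37500 m.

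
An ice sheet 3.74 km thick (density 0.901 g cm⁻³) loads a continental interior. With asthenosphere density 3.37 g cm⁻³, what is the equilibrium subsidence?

1 km

In Airy isostatic equilibrium: the ice load ρ_ice t is balanced by mantle displaced below, ρ_m s.
s = t ρ_ice / ρ_m = 3.74 km × 0.901/3.37 = 1 km.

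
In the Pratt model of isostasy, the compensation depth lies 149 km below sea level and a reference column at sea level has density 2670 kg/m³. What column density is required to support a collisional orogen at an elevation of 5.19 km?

2580 kg/m³

Pratt balance: ρ_ref D = ρ (D + h).
ρ = ρ_ref D/(D + h) = 2670 × 149 km/(149 km + 5.19 km) = 2580 kg/m³.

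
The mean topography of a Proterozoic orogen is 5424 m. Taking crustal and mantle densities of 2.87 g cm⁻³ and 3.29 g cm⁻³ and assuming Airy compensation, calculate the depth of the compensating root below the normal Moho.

37100 m

Isostatic balance requires: the weight of the topography is balanced by the buoyancy of the root, ρ_c h = (ρ_m − ρ_c) r.
r = h · ρ_c / (ρ_m − ρ_c) = 5424 m × 2.87 / (3.29 − 2.87) = 37100 m.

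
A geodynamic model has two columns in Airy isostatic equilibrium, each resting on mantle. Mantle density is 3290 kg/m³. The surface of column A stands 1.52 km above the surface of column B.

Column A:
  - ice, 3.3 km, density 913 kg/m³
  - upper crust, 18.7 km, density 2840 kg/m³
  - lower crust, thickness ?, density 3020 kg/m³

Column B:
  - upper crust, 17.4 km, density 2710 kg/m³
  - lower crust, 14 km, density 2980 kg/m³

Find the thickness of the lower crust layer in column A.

11.8 km

Take the compensation level at the base of the deeper column (depth z_c below the surface of column A) and equate Σ ρ_i t_i down to z_c; mantle fills any gap and the z_c terms cancel.
Column A: 3.3×913 + 18.7×2840 + x×3020 + (z_c − 22 − x)×3290
Column B: 1.52×0 + 17.4×2710 + 14×2980 + (z_c − 1.52 − 31.4)×3290
The z_c×3290 term appears on both sides and cancels. Collect the known terms of each column as K = Σ(ρt)_known − 3290 × (depth of known layers): K_A = 56120.9 − 3290×22 = −16259.1; K_B = 88874 − 3290×(1.52 + 31.4) = −19432.8.
Balance: K_A − x×(3290 − 3020) = K_B, so x = (K_A − K_B)/(3290 − 3020) = 3173.7/270 = 11.8 km.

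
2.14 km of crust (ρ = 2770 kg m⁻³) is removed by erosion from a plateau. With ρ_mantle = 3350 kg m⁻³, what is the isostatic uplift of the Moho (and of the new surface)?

Unloading: uplift u = e ρ_c/ρ_m = 2.14 km × 2770/3350 = 1.77 km.

1.77 km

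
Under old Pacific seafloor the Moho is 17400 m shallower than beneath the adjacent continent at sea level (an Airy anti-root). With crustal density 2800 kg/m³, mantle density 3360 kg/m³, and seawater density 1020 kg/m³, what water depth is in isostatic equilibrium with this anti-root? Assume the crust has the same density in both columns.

5470 m

Replacing a thickness d of crust by seawater at the top must be balanced by replacing crust with mantle at the base: d (ρ_c − ρ_w) = a (ρ_m − ρ_c).
d = a (ρ_m − ρ_c)/(ρ_c − ρ_w) = 17400 m × 560/1780 = 5470 m.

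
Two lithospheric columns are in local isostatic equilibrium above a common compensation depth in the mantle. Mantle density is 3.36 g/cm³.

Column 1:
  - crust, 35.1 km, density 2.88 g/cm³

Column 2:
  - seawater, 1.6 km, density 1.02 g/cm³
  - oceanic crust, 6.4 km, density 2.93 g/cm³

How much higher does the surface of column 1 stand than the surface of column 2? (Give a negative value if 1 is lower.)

3.08 km

For any compensation level in the mantle, the mantle terms cancel and isostasy reduces to e = (Σt_1 − Σt_2) − (Σ(ρt)_1 − Σ(ρt)_2) / ρ_m.
Σt_1 = 35.1 km; Σt_2 = 8 km; Σ(ρt)_1 = 101.088; Σ(ρt)_2 = 20.384 (in km·g/cm³).
e = (35.1 − 8) − (101.088 − 20.384) / 3.36 = 3.08 km.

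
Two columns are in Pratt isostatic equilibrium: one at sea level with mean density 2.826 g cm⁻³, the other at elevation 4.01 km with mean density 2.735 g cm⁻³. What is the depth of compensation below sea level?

ρ_ref D = ρ (D + h) → D (ρ_ref − ρ) = ρ h.
D = ρ h/(ρ_ref − ρ) = 2.735 × 4.01 km/(2.826 − 2.735) = 121 km.

121 km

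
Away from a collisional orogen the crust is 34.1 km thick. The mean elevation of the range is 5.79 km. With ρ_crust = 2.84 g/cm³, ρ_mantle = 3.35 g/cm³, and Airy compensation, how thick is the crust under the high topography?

72.1 km

Root depth r = h ρ_c / (ρ_m − ρ_c) = 5.79 km × 2.84 / 0.51 = 32.24 km.
Total thickness = T + h + r = 34.1 km + 5.79 km + 32.24 km = 72.1 km.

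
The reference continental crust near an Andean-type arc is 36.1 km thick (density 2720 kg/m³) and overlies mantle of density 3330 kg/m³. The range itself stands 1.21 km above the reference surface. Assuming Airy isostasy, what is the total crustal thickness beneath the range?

42.7 km

Root depth r = h ρ_c / (ρ_m − ρ_c) = 1.21 km × 2720 / 610 = 5.395 km.
Total thickness = T + h + r = 36.1 km + 1.21 km + 5.395 km = 42.7 km.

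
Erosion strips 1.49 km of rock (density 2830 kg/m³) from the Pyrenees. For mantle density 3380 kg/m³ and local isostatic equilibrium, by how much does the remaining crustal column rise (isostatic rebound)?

Unloading: uplift u = e ρ_c/ρ_m = 1.49 km × 2830/3380 = 1.25 km.

1.25 km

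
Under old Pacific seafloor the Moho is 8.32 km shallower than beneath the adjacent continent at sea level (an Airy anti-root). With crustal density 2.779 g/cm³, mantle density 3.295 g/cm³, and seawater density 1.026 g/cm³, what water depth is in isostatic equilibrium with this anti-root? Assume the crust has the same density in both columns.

Replacing a thickness d of crust by seawater at the top must be balanced by replacing crust with mantle at the base: d (ρ_c − ρ_w) = a (ρ_m − ρ_c).
d = a (ρ_m − ρ_c)/(ρ_c − ρ_w) = 8.32 km × 0.516/1.753 = 2.45 km.

2.45 km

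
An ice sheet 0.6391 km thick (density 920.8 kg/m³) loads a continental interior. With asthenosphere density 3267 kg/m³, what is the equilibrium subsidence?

By Archimedes' principle applied to the lithosphere: the ice load ρ_ice t is balanced by mantle displaced below, ρ_m s.
s = t ρ_ice / ρ_m = 0.6391 km × 920.8/3267 = 0.18 km.

0.18 km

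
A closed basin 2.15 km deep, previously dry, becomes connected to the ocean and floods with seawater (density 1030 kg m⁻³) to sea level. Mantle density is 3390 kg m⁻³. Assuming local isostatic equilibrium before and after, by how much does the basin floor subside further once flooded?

0.938 km

After flooding the water column is d + s deep. Its weight must equal the weight of mantle displaced by the extra subsidence s: (d + s) ρ_w = s ρ_m.
s = d ρ_w / (ρ_m − ρ_w) = 2.15 km × 1030/(3390 − 1030) = 0.938 km.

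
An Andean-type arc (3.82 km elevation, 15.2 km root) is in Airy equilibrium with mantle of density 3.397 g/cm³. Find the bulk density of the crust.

2.71 g/cm³

ρ_c h = (ρ_m − ρ_c) r → ρ_c (h + r) = ρ_m r → ρ_c = ρ_m r / (h + r).
ρ_c = 3.397 × 15.2 km / (3.82 km + 15.2 km) = 2.71 g/cm³.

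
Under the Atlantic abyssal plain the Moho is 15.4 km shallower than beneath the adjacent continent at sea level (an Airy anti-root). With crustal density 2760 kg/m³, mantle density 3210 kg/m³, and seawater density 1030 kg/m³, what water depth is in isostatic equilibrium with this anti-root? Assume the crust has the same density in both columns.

Replacing a thickness d of crust by seawater at the top must be balanced by replacing crust with mantle at the base: d (ρ_c − ρ_w) = a (ρ_m − ρ_c).
d = a (ρ_m − ρ_c)/(ρ_c − ρ_w) = 15.4 km × 450/1730 = 4.01 km.

4.01 km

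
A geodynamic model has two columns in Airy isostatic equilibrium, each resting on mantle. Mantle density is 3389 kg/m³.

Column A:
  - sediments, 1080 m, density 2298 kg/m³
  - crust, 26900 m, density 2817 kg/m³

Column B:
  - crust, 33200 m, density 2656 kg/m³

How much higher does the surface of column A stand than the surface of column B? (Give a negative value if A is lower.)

−2290 m

For any compensation level in the mantle, the mantle terms cancel and isostasy reduces to e = (Σt_A − Σt_B) − (Σ(ρt)_A − Σ(ρt)_B) / ρ_m.
Σt_A = 27980 m; Σt_B = 33200 m; Σ(ρt)_A = 78259140; Σ(ρt)_B = 88179200 (in m·kg/m³).
e = (27980 − 33200) − (78259140 − 88179200) / 3389 = −2290 m.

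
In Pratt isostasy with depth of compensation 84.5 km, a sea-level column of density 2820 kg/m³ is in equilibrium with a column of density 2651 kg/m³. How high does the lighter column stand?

5.39 km

ρ_ref D = ρ (D + h) → h = D (ρ_ref − ρ)/ρ.
h = 84.5 km × (2820 − 2651)/2651 = 5.39 km.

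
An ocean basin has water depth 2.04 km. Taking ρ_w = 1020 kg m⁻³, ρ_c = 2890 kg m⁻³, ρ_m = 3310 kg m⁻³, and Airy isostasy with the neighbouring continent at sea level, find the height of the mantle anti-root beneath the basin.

9.08 km

In Airy isostatic equilibrium: replacing crust with seawater at the top is compensated by replacing crust with mantle at the base: d (ρ_c − ρ_w) = a (ρ_m − ρ_c).
a = d (ρ_c − ρ_w)/(ρ_m − ρ_c) = 2.04 km × 1870/420 = 9.08 km.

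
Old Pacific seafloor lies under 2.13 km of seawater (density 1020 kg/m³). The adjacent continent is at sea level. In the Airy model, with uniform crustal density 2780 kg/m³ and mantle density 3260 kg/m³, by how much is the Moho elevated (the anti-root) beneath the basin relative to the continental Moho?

7.81 km

Isostatic balance requires: replacing crust with seawater at the top is compensated by replacing crust with mantle at the base: d (ρ_c − ρ_w) = a (ρ_m − ρ_c).
a = d (ρ_c − ρ_w)/(ρ_m − ρ_c) = 2.13 km × 1760/480 = 7.81 km.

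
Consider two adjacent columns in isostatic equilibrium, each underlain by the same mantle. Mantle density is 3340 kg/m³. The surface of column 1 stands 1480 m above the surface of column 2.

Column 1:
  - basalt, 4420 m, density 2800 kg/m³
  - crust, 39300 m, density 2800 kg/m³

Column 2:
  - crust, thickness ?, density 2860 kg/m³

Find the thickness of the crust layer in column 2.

Take the compensation level at the base of the deeper column (depth z_c below the surface of column 1) and equate Σ ρ_i t_i down to z_c; mantle fills any gap and the z_c terms cancel.
Column 1: 4420×2800 + 39300×2800 + (z_c − 43720)×3340
Column 2: 1480×0 + x×2860 + (z_c − 1480 − 0 − x)×3340
The z_c×3340 term appears on both sides and cancels. Collect the known terms of each column as K = Σ(ρt)_known − 3340 × (depth of known layers): K_1 = 122416000 − 3340×43720 = −23608800; K_2 = 0 − 3340×(1480 + 0) = −4943200.
Balance: K_1 = K_2 − x×(3340 − 2860), so x = (K_2 − K_1)/(3340 − 2860) = 18665600/480 = 38900 m.

38900 m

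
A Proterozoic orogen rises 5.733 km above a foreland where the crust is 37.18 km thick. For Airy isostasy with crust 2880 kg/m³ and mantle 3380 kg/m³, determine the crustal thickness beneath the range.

Root depth r = h ρ_c / (ρ_m − ρ_c) = 5.733 km × 2880 / 500 = 33.02 km.
Total thickness = T + h + r = 37.18 km + 5.733 km + 33.02 km = 75.9 km.

75.9 km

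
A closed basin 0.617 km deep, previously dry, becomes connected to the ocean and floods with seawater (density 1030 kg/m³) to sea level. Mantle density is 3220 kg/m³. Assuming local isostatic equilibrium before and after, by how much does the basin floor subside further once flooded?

After flooding the water column is d + s deep. Its weight must equal the weight of mantle displaced by the extra subsidence s: (d + s) ρ_w = s ρ_m.
s = d ρ_w / (ρ_m − ρ_w) = 0.617 km × 1030/(3220 − 1030) = 0.29 km.

0.29 km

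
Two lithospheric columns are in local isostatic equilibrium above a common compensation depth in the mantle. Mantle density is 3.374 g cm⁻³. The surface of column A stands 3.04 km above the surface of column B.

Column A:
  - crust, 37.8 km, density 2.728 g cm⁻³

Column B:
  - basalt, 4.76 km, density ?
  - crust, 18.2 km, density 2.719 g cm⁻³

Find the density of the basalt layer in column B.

Take the compensation level at the base of the deeper column (depth z_c below the surface of column A) and equate Σ ρ_i t_i down to z_c; mantle fills any gap and the z_c terms cancel.
Column A: 37.8×2.728 + (z_c − 37.8)×3.374
Column B: 3.04×0 + 4.76×ρ + 18.2×2.719 + (z_c − 3.04 − 22.96)×3.374
The z_c×3.374 term appears on both sides and cancels. Collect the known terms of each column as K = Σ(ρt)_known − 3.374 × (depth of known layers): K_A = 103.1184 − 3.374×37.8 = −24.4188; K_B = 49.4858 − 3.374×(3.04 + 22.96) = −38.2382.
Balance: K_A = K_B + 4.76×ρ, so ρ = (K_A − K_B)/4.76 = 13.8194/4.76 = 2.9 g cm⁻³.

2.9 g cm⁻³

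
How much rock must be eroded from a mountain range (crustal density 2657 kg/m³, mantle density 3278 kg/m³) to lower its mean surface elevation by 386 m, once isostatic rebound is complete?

2040 m

Net drop Δ = e − u = e − e ρ_c/ρ_m = e (ρ_m − ρ_c)/ρ_m.
e = Δ ρ_m/(ρ_m − ρ_c) = 386 m × 3278/621 = 2040 m.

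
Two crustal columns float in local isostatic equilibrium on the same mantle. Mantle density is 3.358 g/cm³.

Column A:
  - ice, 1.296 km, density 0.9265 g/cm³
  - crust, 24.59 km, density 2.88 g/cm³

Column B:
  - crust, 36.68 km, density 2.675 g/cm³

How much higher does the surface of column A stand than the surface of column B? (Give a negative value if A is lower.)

−3.02 km

For any compensation level in the mantle, the mantle terms cancel and isostasy reduces to e = (Σt_A − Σt_B) − (Σ(ρt)_A − Σ(ρt)_B) / ρ_m.
Σt_A = 25.886 km; Σt_B = 36.68 km; Σ(ρt)_A = 72.019944; Σ(ρt)_B = 98.119 (in km·g/cm³).
e = (25.886 − 36.68) − (72.019944 − 98.119) / 3.358 = −3.02 km.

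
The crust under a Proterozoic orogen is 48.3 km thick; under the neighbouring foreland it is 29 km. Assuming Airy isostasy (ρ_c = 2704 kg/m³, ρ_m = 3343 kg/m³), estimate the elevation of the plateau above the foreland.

Excess crust Δ = 48.3 km − 29 km = 19.3 km, split between elevation h and root r with h + r = Δ.
Airy balance ρ_c h = (ρ_m − ρ_c) r gives r = h ρ_c/(ρ_m − ρ_c), so h (1 + ρ_c/(ρ_m − ρ_c)) = Δ, i.e. h = Δ (ρ_m − ρ_c)/ρ_m.
h = 19.3 km × 639/3343 = 3.69 km.

3.69 km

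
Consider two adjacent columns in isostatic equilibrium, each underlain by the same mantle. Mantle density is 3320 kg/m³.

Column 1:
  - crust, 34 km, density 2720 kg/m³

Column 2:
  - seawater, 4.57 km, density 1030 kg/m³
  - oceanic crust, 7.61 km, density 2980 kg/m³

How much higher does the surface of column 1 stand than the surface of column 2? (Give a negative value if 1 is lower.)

2.21 km

For any compensation level in the mantle, the mantle terms cancel and isostasy reduces to e = (Σt_1 − Σt_2) − (Σ(ρt)_1 − Σ(ρt)_2) / ρ_m.
Σt_1 = 34 km; Σt_2 = 12.18 km; Σ(ρt)_1 = 92480; Σ(ρt)_2 = 27384.9 (in km·kg/m³).
e = (34 − 12.18) − (92480 − 27384.9) / 3320 = 2.21 km.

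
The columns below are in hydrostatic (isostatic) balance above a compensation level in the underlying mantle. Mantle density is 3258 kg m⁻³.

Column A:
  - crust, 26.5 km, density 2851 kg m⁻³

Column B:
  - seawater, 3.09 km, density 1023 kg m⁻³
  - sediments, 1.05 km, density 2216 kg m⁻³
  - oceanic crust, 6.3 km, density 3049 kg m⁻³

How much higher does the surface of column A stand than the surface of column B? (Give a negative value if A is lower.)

For any compensation level in the mantle, the mantle terms cancel and isostasy reduces to e = (Σt_A − Σt_B) − (Σ(ρt)_A − Σ(ρt)_B) / ρ_m.
Σt_A = 26.5 km; Σt_B = 10.44 km; Σ(ρt)_A = 75551.5; Σ(ρt)_B = 24696.57 (in km·kg m⁻³).
e = (26.5 − 10.44) − (75551.5 − 24696.57) / 3258 = 0.451 km.

0.451 km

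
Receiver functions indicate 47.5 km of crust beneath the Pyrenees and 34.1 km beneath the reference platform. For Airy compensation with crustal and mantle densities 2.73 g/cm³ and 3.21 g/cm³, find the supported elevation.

Excess crust Δ = 47.5 km − 34.1 km = 13.4 km, split between elevation h and root r with h + r = Δ.
Airy balance ρ_c h = (ρ_m − ρ_c) r gives r = h ρ_c/(ρ_m − ρ_c), so h (1 + ρ_c/(ρ_m − ρ_c)) = Δ, i.e. h = Δ (ρ_m − ρ_c)/ρ_m.
h = 13.4 km × 0.48/3.21 = 2 km.

2 km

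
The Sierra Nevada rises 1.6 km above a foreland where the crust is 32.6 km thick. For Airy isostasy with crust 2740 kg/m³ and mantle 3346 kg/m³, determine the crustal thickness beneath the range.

Root depth r = h ρ_c / (ρ_m − ρ_c) = 1.6 km × 2740 / 606 = 7.234 km.
Total thickness = T + h + r = 32.6 km + 1.6 km + 7.234 km = 41.4 km.

41.4 km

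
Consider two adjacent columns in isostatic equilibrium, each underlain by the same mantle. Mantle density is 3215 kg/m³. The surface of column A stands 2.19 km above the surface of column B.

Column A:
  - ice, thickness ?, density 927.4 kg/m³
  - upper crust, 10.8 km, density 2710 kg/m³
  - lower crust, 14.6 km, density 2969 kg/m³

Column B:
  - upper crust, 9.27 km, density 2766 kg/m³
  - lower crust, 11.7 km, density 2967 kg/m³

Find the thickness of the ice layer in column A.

Take the compensation level at the base of the deeper column (depth z_c below the surface of column A) and equate Σ ρ_i t_i down to z_c; mantle fills any gap and the z_c terms cancel.
Column A: x×927.4 + 10.8×2710 + 14.6×2969 + (z_c − 25.4 − x)×3215
Column B: 2.19×0 + 9.27×2766 + 11.7×2967 + (z_c − 2.19 − 20.97)×3215
The z_c×3215 term appears on both sides and cancels. Collect the known terms of each column as K = Σ(ρt)_known − 3215 × (depth of known layers): K_A = 72615.4 − 3215×25.4 = −9045.6; K_B = 60354.72 − 3215×(2.19 + 20.97) = −14104.68.
Balance: K_A − x×(3215 − 927.4) = K_B, so x = (K_A − K_B)/(3215 − 927.4) = 5059.08/2287.6 = 2.21 km.

2.21 km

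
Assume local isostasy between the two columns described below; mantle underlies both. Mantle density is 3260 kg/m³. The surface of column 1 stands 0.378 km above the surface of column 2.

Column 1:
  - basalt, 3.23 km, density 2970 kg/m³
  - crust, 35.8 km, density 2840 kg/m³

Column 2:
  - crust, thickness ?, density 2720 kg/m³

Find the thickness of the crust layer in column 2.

Take the compensation level at the base of the deeper column (depth z_c below the surface of column 1) and equate Σ ρ_i t_i down to z_c; mantle fills any gap and the z_c terms cancel.
Column 1: 3.23×2970 + 35.8×2840 + (z_c − 39.03)×3260
Column 2: 0.378×0 + x×2720 + (z_c − 0.378 − 0 − x)×3260
The z_c×3260 term appears on both sides and cancels. Collect the known terms of each column as K = Σ(ρt)_known − 3260 × (depth of known layers): K_1 = 111265.1 − 3260×39.03 = −15972.7; K_2 = 0 − 3260×(0.378 + 0) = −1232.28.
Balance: K_1 = K_2 − x×(3260 − 2720), so x = (K_2 − K_1)/(3260 − 2720) = 14740.4/540 = 27.3 km.

27.3 km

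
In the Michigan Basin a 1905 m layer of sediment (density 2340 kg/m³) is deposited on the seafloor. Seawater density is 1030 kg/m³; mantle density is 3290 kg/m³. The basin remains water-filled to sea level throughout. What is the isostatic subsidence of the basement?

1100 m

Submarine loading: the sediment displaces seawater, and the subsidence is in turn flooded, so s (ρ_m − ρ_w) = t (ρ_sed − ρ_w).
s = 1905 m × (2340 − 1030) / (3290 − 1030) = 1100 m.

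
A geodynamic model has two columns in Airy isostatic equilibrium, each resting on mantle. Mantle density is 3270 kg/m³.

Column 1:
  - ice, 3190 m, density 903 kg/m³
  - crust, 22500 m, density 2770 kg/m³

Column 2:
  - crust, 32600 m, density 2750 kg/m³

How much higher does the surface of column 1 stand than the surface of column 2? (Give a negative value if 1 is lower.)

For any compensation level in the mantle, the mantle terms cancel and isostasy reduces to e = (Σt_1 − Σt_2) − (Σ(ρt)_1 − Σ(ρt)_2) / ρ_m.
Σt_1 = 25690 m; Σt_2 = 32600 m; Σ(ρt)_1 = 65205570; Σ(ρt)_2 = 89650000 (in m·kg/m³).
e = (25690 − 32600) − (65205570 − 89650000) / 3270 = 565 m.

565 m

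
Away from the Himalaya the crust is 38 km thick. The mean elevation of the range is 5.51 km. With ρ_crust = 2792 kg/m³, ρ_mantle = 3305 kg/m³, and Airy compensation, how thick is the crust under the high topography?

Root depth r = h ρ_c / (ρ_m − ρ_c) = 5.51 km × 2792 / 513 = 29.99 km.
Total thickness = T + h + r = 38 km + 5.51 km + 29.99 km = 73.5 km.

73.5 km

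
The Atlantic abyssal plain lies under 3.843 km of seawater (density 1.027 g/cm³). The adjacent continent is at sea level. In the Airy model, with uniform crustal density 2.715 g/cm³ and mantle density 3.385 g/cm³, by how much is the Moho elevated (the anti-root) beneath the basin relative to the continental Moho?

For local isostatic compensation: replacing crust with seawater at the top is compensated by replacing crust with mantle at the base: d (ρ_c − ρ_w) = a (ρ_m − ρ_c).
a = d (ρ_c − ρ_w)/(ρ_m − ρ_c) = 3.843 km × 1.688/0.67 = 9.68 km.

9.68 km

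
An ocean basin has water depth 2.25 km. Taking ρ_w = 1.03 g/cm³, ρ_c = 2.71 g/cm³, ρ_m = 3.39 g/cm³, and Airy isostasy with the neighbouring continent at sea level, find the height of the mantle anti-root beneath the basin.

By Archimedes' principle applied to the lithosphere: replacing crust with seawater at the top is compensated by replacing crust with mantle at the base: d (ρ_c − ρ_w) = a (ρ_m − ρ_c).
a = d (ρ_c − ρ_w)/(ρ_m − ρ_c) = 2.25 km × 1.68/0.68 = 5.56 km.

5.56 km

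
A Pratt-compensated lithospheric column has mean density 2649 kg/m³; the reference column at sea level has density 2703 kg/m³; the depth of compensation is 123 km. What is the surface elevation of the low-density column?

2.51 km

ρ_ref D = ρ (D + h) → h = D (ρ_ref − ρ)/ρ.
h = 123 km × (2703 − 2649)/2649 = 2.51 km.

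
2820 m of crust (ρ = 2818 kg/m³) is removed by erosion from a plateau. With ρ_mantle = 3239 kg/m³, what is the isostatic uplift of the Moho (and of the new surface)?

2450 m

Unloading: uplift u = e ρ_c/ρ_m = 2820 m × 2818/3239 = 2450 m.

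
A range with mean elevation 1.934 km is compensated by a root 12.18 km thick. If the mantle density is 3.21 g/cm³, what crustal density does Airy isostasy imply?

ρ_c h = (ρ_m − ρ_c) r → ρ_c (h + r) = ρ_m r → ρ_c = ρ_m r / (h + r).
ρ_c = 3.21 × 12.18 km / (1.934 km + 12.18 km) = 2.77 g/cm³.

2.77 g/cm³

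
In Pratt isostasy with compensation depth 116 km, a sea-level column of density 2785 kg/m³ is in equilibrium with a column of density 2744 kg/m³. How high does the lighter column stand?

1.73 km

ρ_ref D = ρ (D + h) → h = D (ρ_ref − ρ)/ρ.
h = 116 km × (2785 − 2744)/2744 = 1.73 km.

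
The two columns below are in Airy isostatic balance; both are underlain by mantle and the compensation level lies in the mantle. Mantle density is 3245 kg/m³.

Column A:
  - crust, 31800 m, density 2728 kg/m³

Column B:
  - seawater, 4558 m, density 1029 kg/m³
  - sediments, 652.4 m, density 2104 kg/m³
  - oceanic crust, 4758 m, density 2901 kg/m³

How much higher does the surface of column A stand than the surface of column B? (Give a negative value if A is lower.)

For any compensation level in the mantle, the mantle terms cancel and isostasy reduces to e = (Σt_A − Σt_B) − (Σ(ρt)_A − Σ(ρt)_B) / ρ_m.
Σt_A = 31800 m; Σt_B = 9968.4 m; Σ(ρt)_A = 86750400; Σ(ρt)_B = 19865789.6 (in m·kg/m³).
e = (31800 − 9968.4) − (86750400 − 19865789.6) / 3245 = 1220 m.

1220 m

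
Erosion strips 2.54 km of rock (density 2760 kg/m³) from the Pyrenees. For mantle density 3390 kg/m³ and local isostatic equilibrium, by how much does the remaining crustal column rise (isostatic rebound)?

Unloading: uplift u = e ρ_c/ρ_m = 2.54 km × 2760/3390 = 2.07 km.

2.07 km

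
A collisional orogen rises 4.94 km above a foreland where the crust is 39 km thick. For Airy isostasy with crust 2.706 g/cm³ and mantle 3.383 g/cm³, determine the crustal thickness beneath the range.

Root depth r = h ρ_c / (ρ_m − ρ_c) = 4.94 km × 2.706 / 0.677 = 19.75 km.
Total thickness = T + h + r = 39 km + 4.94 km + 19.75 km = 63.7 km.

63.7 km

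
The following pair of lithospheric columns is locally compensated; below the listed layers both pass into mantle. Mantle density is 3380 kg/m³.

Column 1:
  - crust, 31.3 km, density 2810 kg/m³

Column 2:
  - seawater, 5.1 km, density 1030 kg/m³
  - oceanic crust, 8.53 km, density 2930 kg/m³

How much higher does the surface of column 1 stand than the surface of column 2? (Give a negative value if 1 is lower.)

For any compensation level in the mantle, the mantle terms cancel and isostasy reduces to e = (Σt_1 − Σt_2) − (Σ(ρt)_1 − Σ(ρt)_2) / ρ_m.
Σt_1 = 31.3 km; Σt_2 = 13.63 km; Σ(ρt)_1 = 87953; Σ(ρt)_2 = 30245.9 (in km·kg/m³).
e = (31.3 − 13.63) − (87953 − 30245.9) / 3380 = 0.597 km.

0.597 km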